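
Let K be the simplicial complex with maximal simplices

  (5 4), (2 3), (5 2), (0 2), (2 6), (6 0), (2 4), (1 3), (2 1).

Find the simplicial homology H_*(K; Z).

Order the vertices as 0 < 1 < 2 < 3 < 4 < 5 < 6. Listing each simplex with vertices in this order, K has dimension 1 with simplices:

  0-simplices (7): [0], [1], [2], [3], [4], [5], [6]
  1-simplices (9): [0,2], [0,6], [1,2], [1,3], [2,3], [2,4], [2,5], [2,6], [4,5]

Hence C_0 ≅ Z^7, C_1 ≅ Z^9.

The boundary map ∂_1: C_1 → C_0 maps an edge to its endpoints' difference, ∂[p,q] = q − p. For instance
  ∂[0,6] = [6] − [0].
As a 7×9 matrix over Z this has rank 6, with invariant factors (1,1,1,1,1,1).

Computing H_k = (kernel of ∂_k) / (image of ∂_{k+1}):

  H_0: rank C_0 − rank ∂_1 = 7 − 6 = 1, and the invariant factors of ∂_1 are all 1, so H_0 ≅ Z.
  H_1: rank ker ∂_1 − rank ∂_2 = (9 − 6) − 0 = 3, and there is no ∂_2, so H_1 ≅ Z^3.

H_0 ≅ Z,  H_1 ≅ Z^3.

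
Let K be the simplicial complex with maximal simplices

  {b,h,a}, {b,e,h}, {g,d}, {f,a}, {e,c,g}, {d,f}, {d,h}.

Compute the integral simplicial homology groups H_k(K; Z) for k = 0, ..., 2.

H_0 ≅ Z,  H_1 ≅ Z^2,  H_2 = 0.

Take the total order a < b < c < d < e < f < g < h on the vertex set. Then K (dimension 2) consists of the simplices:

  0-simplices (8): a, b, c, d, e, f, g, h
  1-simplices (12): ab, af, ah, be, bh, ce, cg, df, dg, dh, eg, eh
  2-simplices (3): abh, beh, ceg

Hence C_0 ≅ Z^8, C_1 ≅ Z^12, C_2 ≅ Z^3.

∂_1: C_1 → C_0 maps an edge to its endpoints' difference, ∂[p,q] = q − p.
As a 8×12 matrix over Z this has rank 7, with invariant factors (1,1,1,1,1,1,1).

Boundary ∂_2: C_2 → C_1 maps a triangle to the signed sum of its edges. For instance
  ∂ceg = eg − cg + ce,
  ∂abh = bh − ah + ab.
The 12×3 boundary matrix has rank 3 and Smith normal form diag(1,1,1).

Computing H_k = (kernel of ∂_k) / (image of ∂_{k+1}):

  H_0: rank C_0 − rank ∂_1 = 8 − 7 = 1, and the invariant factors of ∂_1 are all 1, so H_0 = Z.
  H_1: rank ker ∂_1 − rank ∂_2 = (12 − 7) − 3 = 2, and the invariant factors of ∂_2 are all 1, so H_1 = Z^2.
  H_2: rank ker ∂_2 − rank ∂_3 = (3 − 3) − 0 = 0, and there is no ∂_3, so H_2 = 0.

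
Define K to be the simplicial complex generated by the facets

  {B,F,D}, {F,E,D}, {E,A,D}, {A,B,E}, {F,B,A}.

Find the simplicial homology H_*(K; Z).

K has 5 vertices, 10 edges, 5 triangles.
rank ∂_0 = 0, rank ∂_1 = 4 ⇒ b_0 = 5 − 0 − 4 = 1; all invariant factors of ∂_1 are 1 so no torsion. So H_0 ≅ Z.
rank ∂_1 = 4, rank ∂_2 = 5 ⇒ b_1 = 10 − 4 − 5 = 1; all invariant factors of ∂_2 are 1 so no torsion. So H_1 ≅ Z.
rank ∂_2 = 5, rank ∂_3 = 0 ⇒ b_2 = 5 − 5 − 0 = 0. So H_2 ≅ 0.

H_0 = Z,  H_1 = Z,  H_2 = 0.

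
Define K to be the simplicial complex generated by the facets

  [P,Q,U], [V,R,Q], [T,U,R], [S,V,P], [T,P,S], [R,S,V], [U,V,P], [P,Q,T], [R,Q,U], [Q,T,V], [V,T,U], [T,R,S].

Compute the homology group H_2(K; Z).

H_2 = 0.

K has 7 vertices, 18 edges, 12 triangles.
rank ∂_2 = 12, rank ∂_3 = 0 ⇒ b_2 = 12 − 12 − 0 = 0. So H_2 = 0.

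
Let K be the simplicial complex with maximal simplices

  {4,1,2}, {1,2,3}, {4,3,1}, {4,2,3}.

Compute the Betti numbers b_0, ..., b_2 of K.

b_0 = 1, b_1 = 0, b_2 = 1.

K has 4 vertices, 6 edges, 4 triangles.
rank ∂_0 = 0, rank ∂_1 = 3 ⇒ b_0 = 4 − 0 − 3 = 1; all invariant factors of ∂_1 are 1 so no torsion. So H_0 ≅ Z.
rank ∂_1 = 3, rank ∂_2 = 3 ⇒ b_1 = 6 − 3 − 3 = 0; all invariant factors of ∂_2 are 1 so no torsion. So H_1 ≅ 0.
rank ∂_2 = 3, rank ∂_3 = 0 ⇒ b_2 = 4 − 3 − 0 = 1. So H_2 ≅ Z.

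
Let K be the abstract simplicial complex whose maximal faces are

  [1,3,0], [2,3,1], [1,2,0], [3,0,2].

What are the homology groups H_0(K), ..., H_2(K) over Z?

K has 4 vertices, 6 edges, 4 triangles.
rank ∂_0 = 0, rank ∂_1 = 3 ⇒ b_0 = 4 − 0 − 3 = 1; all invariant factors of ∂_1 are 1 so no torsion. So H_0 ≅ Z.
rank ∂_1 = 3, rank ∂_2 = 3 ⇒ b_1 = 6 − 3 − 3 = 0; all invariant factors of ∂_2 are 1 so no torsion. So H_1 ≅ 0.
rank ∂_2 = 3, rank ∂_3 = 0 ⇒ b_2 = 4 − 3 − 0 = 1. So H_2 ≅ Z.

H_0 = Z,  H_1 = 0,  H_2 = Z.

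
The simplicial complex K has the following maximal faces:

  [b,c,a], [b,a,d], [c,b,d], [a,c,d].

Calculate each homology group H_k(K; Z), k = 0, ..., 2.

H_0 = Z,  H_1 = 0,  H_2 = Z.

Fix the vertex order a < b < c < d and write every simplex with vertices in increasing order. Then dim K = 2 and the simplices of K are:

  0-simplices (4): a, b, c, d
  1-simplices (6): ab, ac, ad, bc, bd, cd
  2-simplices (4): abc, abd, acd, bcd

giving chain groups C_0 ≅ Z^4, C_1 ≅ Z^6, C_2 ≅ Z^4.

∂_1: C_1 → C_0 sends each edge [p,q] (with p < q) to q − p. For instance
  ∂bd = d − b.
As a 4×6 matrix over Z this has rank 3, with invariant factors (1,1,1).

Boundary ∂_2: C_2 → C_1 acts by ∂[p,q,r] = [q,r] − [p,r] + [p,q]. For instance
  ∂bcd = cd − bd + bc,
  ∂abc = bc − ac + ab.
The 6×4 boundary matrix has rank 3 and Smith normal form diag(1,1,1).

Now H_k = ker ∂_k / im ∂_{k+1}, so:

  H_0: rank C_0 − rank ∂_1 = 4 − 3 = 1, and the invariant factors of ∂_1 are all 1, so H_0 ≅ Z.
  H_1: rank ker ∂_1 − rank ∂_2 = (6 − 3) − 3 = 0, and the invariant factors of ∂_2 are all 1, so H_1 ≅ 0.
  H_2: rank ker ∂_2 − rank ∂_3 = (4 − 3) − 0 = 1, and there is no ∂_3, so H_2 ≅ Z.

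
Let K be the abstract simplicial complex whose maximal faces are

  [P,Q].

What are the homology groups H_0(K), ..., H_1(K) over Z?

K has 2 vertices, 1 edge.
rank ∂_0 = 0, rank ∂_1 = 1 ⇒ b_0 = 2 − 0 − 1 = 1; all invariant factors of ∂_1 are 1 so no torsion. So H_0 = Z.
rank ∂_1 = 1, rank ∂_2 = 0 ⇒ b_1 = 1 − 1 − 0 = 0. So H_1 = 0.

H_0 = Z,  H_1 = 0.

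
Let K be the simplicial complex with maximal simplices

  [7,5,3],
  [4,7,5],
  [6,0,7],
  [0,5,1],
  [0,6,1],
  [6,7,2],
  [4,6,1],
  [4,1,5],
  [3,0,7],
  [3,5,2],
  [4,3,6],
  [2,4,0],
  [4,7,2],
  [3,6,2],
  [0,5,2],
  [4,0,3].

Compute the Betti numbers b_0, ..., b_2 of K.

Order the vertices as 0 < 1 < 2 < 3 < 4 < 5 < 6 < 7. Listing each simplex with vertices in this order, K has dimension 2 with simplices:

  0-simplices (8): [0], [1], [2], [3], [4], [5], [6], [7]
  1-simplices (24): (24 of them)
  2-simplices (16): [0,1,5], [0,1,6], [0,2,4], [0,2,5], [0,3,4], [0,3,7], [0,6,7], [1,4,5], [1,4,6], [2,3,5], [2,3,6], [2,4,7], [2,6,7], [3,4,6], [3,5,7], [4,5,7]

so the chain groups are C_0 ≅ Z^8, C_1 ≅ Z^24, C_2 ≅ Z^16.

Boundary ∂_1: C_1 → C_0 is given by ∂[p,q] = [q] − [p]. For instance
  ∂[0,6] = [6] − [0].
As a 8×24 matrix over Z this has rank 7, with invariant factors (1,1,1,1,1,1,1).

The boundary map ∂_2: C_2 → C_1 maps a triangle to the signed sum of its edges. For instance
  ∂[2,3,6] = [3,6] − [2,6] + [2,3],
  ∂[0,3,7] = [3,7] − [0,7] + [0,3].
This gives a 24×16 integer matrix of rank 15; reducing to Smith normal form yields diagonal entries (1,1,1,1,1,1,1,1,1,1,1,1,1,1,1).

Reading off H_k = ker ∂_k / im ∂_{k+1}:

  H_0: rank C_0 − rank ∂_1 = 8 − 7 = 1, and the invariant factors of ∂_1 are all 1, so H_0 = Z.
  H_1: rank ker ∂_1 − rank ∂_2 = (24 − 7) − 15 = 2, and the invariant factors of ∂_2 are all 1, so H_1 = Z^2.
  H_2: rank ker ∂_2 − rank ∂_3 = (16 − 15) − 0 = 1, and there is no ∂_3, so H_2 = Z.

As a check, the Euler characteristic is 8 − 24 + 16 = 0, which agrees with 1 − 2 + 1 = 0.
(K is a triangulation of the torus T^2.)

Hence the Betti numbers are b_0 = 1, b_1 = 2, b_2 = 1.

b_0 = 1, b_1 = 2, b_2 = 1.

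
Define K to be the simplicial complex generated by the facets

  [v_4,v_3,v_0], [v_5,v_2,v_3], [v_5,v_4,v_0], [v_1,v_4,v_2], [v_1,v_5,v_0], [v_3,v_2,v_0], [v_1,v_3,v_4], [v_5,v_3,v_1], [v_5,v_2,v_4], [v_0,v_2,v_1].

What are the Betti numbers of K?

Order the vertices as v_0 < v_1 < v_2 < v_3 < v_4 < v_5. Listing each simplex with vertices in this order, K has dimension 2 with simplices:

  0-simplices (6): [v_0], [v_1], [v_2], [v_3], [v_4], [v_5]
  1-simplices (15): (15 of them)
  2-simplices (10): [v_0,v_1,v_2], [v_0,v_1,v_5], [v_0,v_2,v_3], [v_0,v_3,v_4], [v_0,v_4,v_5], [v_1,v_2,v_4], [v_1,v_3,v_4], [v_1,v_3,v_5], [v_2,v_3,v_5], [v_2,v_4,v_5]

giving chain groups C_0 ≅ Z^6, C_1 ≅ Z^15, C_2 ≅ Z^10.

Boundary ∂_1: C_1 → C_0 maps an edge to its endpoints' difference, ∂[p,q] = q − p. For instance
  ∂[v_0,v_5] = [v_5] − [v_0].
The resulting 6×15 matrix has rank 5, and its Smith normal form has invariant factors (1,1,1,1,1).

∂_2: C_2 → C_1 maps a triangle to the signed sum of its edges. For instance
  ∂[v_1,v_3,v_4] = [v_3,v_4] − [v_1,v_4] + [v_1,v_3],
  ∂[v_0,v_2,v_3] = [v_2,v_3] − [v_0,v_3] + [v_0,v_2].
The resulting 15×10 matrix has rank 10, and its Smith normal form has invariant factors (1,1,1,1,1,1,1,1,1,2).

Computing H_k = (kernel of ∂_k) / (image of ∂_{k+1}):

  H_0: rank C_0 − rank ∂_1 = 6 − 5 = 1, and the invariant factors of ∂_1 are all 1, so H_0 ≅ Z.
  H_1: rank ker ∂_1 − rank ∂_2 = (15 − 5) − 10 = 0, and ∂_2 has invariant factor 2 > 1, so H_1 ≅ Z/2.
  H_2: rank ker ∂_2 − rank ∂_3 = (10 − 10) − 0 = 0, and there is no ∂_3, so H_2 ≅ 0.

Hence the Betti numbers are b_0 = 1, b_1 = 0, b_2 = 0.

b_0 = 1, b_1 = 0, b_2 = 0.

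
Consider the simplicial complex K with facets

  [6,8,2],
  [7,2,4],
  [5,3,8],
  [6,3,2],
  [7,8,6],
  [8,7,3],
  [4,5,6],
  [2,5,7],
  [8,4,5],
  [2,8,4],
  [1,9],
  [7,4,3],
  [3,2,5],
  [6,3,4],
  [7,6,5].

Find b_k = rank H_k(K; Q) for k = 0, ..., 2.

b_0 = 2, b_1 = 2, b_2 = 1.

Take the total order 1 < 2 < 3 < 4 < 5 < 6 < 7 < 8 < 9 on the vertex set. Then K (dimension 2) consists of the simplices:

  0-simplices (9): [1], [2], [3], [4], [5], [6], [7], [8], [9]
  1-simplices (22): [1,9], [2,3], [2,4], [2,5], [2,6], [2,7], [2,8], [3,4], [3,5], [3,6], [3,7], [3,8], [4,5], [4,6], [4,7], [4,8], [5,6], [5,7], [5,8], [6,7], [6,8], [7,8]
  2-simplices (14): [2,3,5], [2,3,6], [2,4,7], [2,4,8], [2,5,7], [2,6,8], [3,4,6], [3,4,7], [3,5,8], [3,7,8], [4,5,6], [4,5,8], [5,6,7], [6,7,8]

so the chain groups are C_0 ≅ Z^9, C_1 ≅ Z^22, C_2 ≅ Z^14.

The boundary map ∂_1: C_1 → C_0 maps an edge to its endpoints' difference, ∂[p,q] = q − p.
The resulting 9×22 matrix has rank 7, and its Smith normal form has invariant factors (1,1,1,1,1,1,1).

Boundary ∂_2: C_2 → C_1 sends each 2-simplex [p,q,r] to [q,r] − [p,r] + [p,q]. For instance
  ∂[3,4,7] = [4,7] − [3,7] + [3,4],
  ∂[2,4,7] = [4,7] − [2,7] + [2,4].
This gives a 22×14 integer matrix of rank 13; reducing to Smith normal form yields diagonal entries (1,1,1,1,1,1,1,1,1,1,1,1,1).

Now H_k = ker ∂_k / im ∂_{k+1}, so:

  H_0: rank C_0 − rank ∂_1 = 9 − 7 = 2, and the invariant factors of ∂_1 are all 1, so H_0 = Z^2.
  H_1: rank ker ∂_1 − rank ∂_2 = (22 − 7) − 13 = 2, and the invariant factors of ∂_2 are all 1, so H_1 = Z^2.
  H_2: rank ker ∂_2 − rank ∂_3 = (14 − 13) − 0 = 1, and there is no ∂_3, so H_2 = Z.

(K is a triangulation of the disjoint union of the 1-simplex and the torus T^2.)

Hence the Betti numbers are b_0 = 2, b_1 = 2, b_2 = 1.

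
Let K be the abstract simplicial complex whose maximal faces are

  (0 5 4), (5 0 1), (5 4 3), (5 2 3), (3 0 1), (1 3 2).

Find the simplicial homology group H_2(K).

H_2 ≅ 0.

We work with the vertex ordering 0 < 1 < 2 < 3 < 4 < 5. The simplices of K, each written with vertices in increasing order, are:

  0-simplices (6): [0], [1], [2], [3], [4], [5]
  1-simplices (12): [0,1], [0,3], [0,4], [0,5], [1,2], [1,3], [1,5], [2,3], [2,5], [3,4], [3,5], [4,5]
  2-simplices (6): [0,1,3], [0,1,5], [0,4,5], [1,2,3], [2,3,5], [3,4,5]

giving chain groups C_0 ≅ Z^6, C_1 ≅ Z^12, C_2 ≅ Z^6.

∂_1: C_1 → C_0 sends each edge [p,q] (with p < q) to q − p.
The 6×12 boundary matrix has rank 5 and Smith normal form diag(1,1,1,1,1).

∂_2: C_2 → C_1 sends each 2-simplex [p,q,r] to [q,r] − [p,r] + [p,q]. For instance
  ∂[0,1,5] = [1,5] − [0,5] + [0,1],
  ∂[2,3,5] = [3,5] − [2,5] + [2,3].
As a 12×6 matrix over Z this has rank 6, with invariant factors (1,1,1,1,1,1).

From H_k ≅ ker(∂_k) / im(∂_{k+1}) we obtain:

  H_2: rank ker ∂_2 − rank ∂_3 = (6 − 6) − 0 = 0, and there is no ∂_3, so H_2 ≅ 0.

(K is a triangulation of the cylinder S^1 x I.)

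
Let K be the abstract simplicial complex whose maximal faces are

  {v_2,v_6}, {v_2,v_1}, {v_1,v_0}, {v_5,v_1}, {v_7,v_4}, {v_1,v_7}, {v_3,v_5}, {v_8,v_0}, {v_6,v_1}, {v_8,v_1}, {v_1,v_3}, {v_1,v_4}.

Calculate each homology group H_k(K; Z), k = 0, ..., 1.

H_0 = Z,  H_1 = Z^4.

Order the vertices as v_0 < v_1 < v_2 < v_3 < v_4 < v_5 < v_6 < v_7 < v_8. Listing each simplex with vertices in this order, K has dimension 1 with simplices:

  0-simplices (9): [v_0], [v_1], [v_2], [v_3], [v_4], [v_5], [v_6], [v_7], [v_8]
  1-simplices (12): [v_0,v_1], [v_0,v_8], [v_1,v_2], [v_1,v_3], [v_1,v_4], [v_1,v_5], [v_1,v_6], [v_1,v_7], [v_1,v_8], [v_2,v_6], [v_3,v_5], [v_4,v_7]

Hence C_0 ≅ Z^9, C_1 ≅ Z^12.

The boundary map ∂_1: C_1 → C_0 maps an edge to its endpoints' difference, ∂[p,q] = q − p. For instance
  ∂[v_0,v_8] = [v_8] − [v_0].
This gives a 9×12 integer matrix of rank 8; reducing to Smith normal form yields diagonal entries (1,1,1,1,1,1,1,1).

From H_k ≅ ker(∂_k) / im(∂_{k+1}) we obtain:

  H_0: rank C_0 − rank ∂_1 = 9 − 8 = 1, and the invariant factors of ∂_1 are all 1, so H_0 = Z.
  H_1: rank ker ∂_1 − rank ∂_2 = (12 − 8) − 0 = 4, and there is no ∂_2, so H_1 = Z^4.

As a check, the Euler characteristic is 9 − 12 = -3, which agrees with 1 − 4 = -3.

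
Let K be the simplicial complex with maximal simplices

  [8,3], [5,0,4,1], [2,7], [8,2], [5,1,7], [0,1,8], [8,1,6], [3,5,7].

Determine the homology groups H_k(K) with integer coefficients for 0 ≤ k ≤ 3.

H_0 ≅ Z,  H_1 ≅ Z^2,  H_2 = 0,  H_3 = 0.

We work with the vertex ordering 0 < 1 < 2 < 3 < 4 < 5 < 6 < 7 < 8. The simplices of K, each written with vertices in increasing order, are:

  0-simplices (9): [0], [1], [2], [3], [4], [5], [6], [7], [8]
  1-simplices (17): [0,1], [0,4], [0,5], [0,8], [1,4], [1,5], [1,6], [1,7], [1,8], [2,7], [2,8], [3,5], [3,7], [3,8], [4,5], [5,7], [6,8]
  2-simplices (8): [0,1,4], [0,1,5], [0,1,8], [0,4,5], [1,4,5], [1,5,7], [1,6,8], [3,5,7]
  3-simplices (1): [0,1,4,5]

so the chain groups are C_0 ≅ Z^9, C_1 ≅ Z^17, C_2 ≅ Z^8, C_3 ≅ Z^1.

∂_1: C_1 → C_0 sends each edge [p,q] (with p < q) to q − p.
The 9×17 boundary matrix has rank 8 and Smith normal form diag(1,1,1,1,1,1,1,1).

∂_2: C_2 → C_1 sends each 2-simplex [p,q,r] to [q,r] − [p,r] + [p,q]. For instance
  ∂[3,5,7] = [5,7] − [3,7] + [3,5],
  ∂[0,1,4] = [1,4] − [0,4] + [0,1].
As a 17×8 matrix over Z this has rank 7, with invariant factors (1,1,1,1,1,1,1).

The boundary map ∂_3: C_3 → C_2 sends each 3-simplex σ to the alternating sum Σ_i (−1)^i (σ with its i-th vertex removed). For instance
  ∂[0,1,4,5] = [1,4,5] − [0,4,5] + [0,1,5] − [0,1,4].
The resulting 8×1 matrix has rank 1, and its Smith normal form has invariant factors (1).

Now H_k = ker ∂_k / im ∂_{k+1}, so:

  H_0: rank C_0 − rank ∂_1 = 9 − 8 = 1, and the invariant factors of ∂_1 are all 1, so H_0 = Z.
  H_1: rank ker ∂_1 − rank ∂_2 = (17 − 8) − 7 = 2, and the invariant factors of ∂_2 are all 1, so H_1 = Z^2.
  H_2: rank ker ∂_2 − rank ∂_3 = (8 − 7) − 1 = 0, and the invariant factors of ∂_3 are all 1, so H_2 = 0.
  H_3: rank ker ∂_3 − rank ∂_4 = (1 − 1) − 0 = 0, and there is no ∂_4, so H_3 = 0.

As a check, the Euler characteristic is 9 − 17 + 8 − 1 = -1, which agrees with 1 − 2 + 0 − 0 = -1.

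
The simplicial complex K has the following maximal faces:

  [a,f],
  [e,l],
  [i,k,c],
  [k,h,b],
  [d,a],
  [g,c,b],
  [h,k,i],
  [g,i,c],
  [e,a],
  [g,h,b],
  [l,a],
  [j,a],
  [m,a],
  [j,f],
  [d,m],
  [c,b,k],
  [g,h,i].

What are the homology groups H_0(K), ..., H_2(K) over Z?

H_0 = Z^2,  H_1 = Z^3,  H_2 = Z.

K has 13 vertices, 21 edges, 8 triangles.
rank ∂_0 = 0, rank ∂_1 = 11 ⇒ b_0 = 13 − 0 − 11 = 2; all invariant factors of ∂_1 are 1 so no torsion. So H_0 ≅ Z^2.
rank ∂_1 = 11, rank ∂_2 = 7 ⇒ b_1 = 21 − 11 − 7 = 3; all invariant factors of ∂_2 are 1 so no torsion. So H_1 ≅ Z^3.
rank ∂_2 = 7, rank ∂_3 = 0 ⇒ b_2 = 8 − 7 − 0 = 1. So H_2 ≅ Z.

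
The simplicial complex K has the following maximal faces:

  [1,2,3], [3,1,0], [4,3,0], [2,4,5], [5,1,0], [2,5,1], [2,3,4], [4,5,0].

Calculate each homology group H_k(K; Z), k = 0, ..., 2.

H_0 = Z,  H_1 = 0,  H_2 = Z.

Order the vertices as 0 < 1 < 2 < 3 < 4 < 5. Listing each simplex with vertices in this order, K has dimension 2 with simplices:

  0-simplices (6): [0], [1], [2], [3], [4], [5]
  1-simplices (12): [0,1], [0,3], [0,4], [0,5], [1,2], [1,3], [1,5], [2,3], [2,4], [2,5], [3,4], [4,5]
  2-simplices (8): [0,1,3], [0,1,5], [0,3,4], [0,4,5], [1,2,3], [1,2,5], [2,3,4], [2,4,5]

Hence C_0 ≅ Z^6, C_1 ≅ Z^12, C_2 ≅ Z^8.

Boundary ∂_1: C_1 → C_0 maps an edge to its endpoints' difference, ∂[p,q] = q − p. For instance
  ∂[1,2] = [2] − [1].
As a 6×12 matrix over Z this has rank 5, with invariant factors (1,1,1,1,1).

Boundary ∂_2: C_2 → C_1 acts by ∂[p,q,r] = [q,r] − [p,r] + [p,q]. For instance
  ∂[0,3,4] = [3,4] − [0,4] + [0,3],
  ∂[0,1,3] = [1,3] − [0,3] + [0,1].
As a 12×8 matrix over Z this has rank 7, with invariant factors (1,1,1,1,1,1,1).

From H_k ≅ ker(∂_k) / im(∂_{k+1}) we obtain:

  H_0: rank C_0 − rank ∂_1 = 6 − 5 = 1, and the invariant factors of ∂_1 are all 1, so H_0 ≅ Z.
  H_1: rank ker ∂_1 − rank ∂_2 = (12 − 5) − 7 = 0, and the invariant factors of ∂_2 are all 1, so H_1 ≅ 0.
  H_2: rank ker ∂_2 − rank ∂_3 = (8 − 7) − 0 = 1, and there is no ∂_3, so H_2 ≅ Z.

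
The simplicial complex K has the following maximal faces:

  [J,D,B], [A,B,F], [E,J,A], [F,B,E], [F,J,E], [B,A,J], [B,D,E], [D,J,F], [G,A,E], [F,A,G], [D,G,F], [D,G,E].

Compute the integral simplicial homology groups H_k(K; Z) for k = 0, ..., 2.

H_0 = Z,  H_1 = Z/2,  H_2 = 0.

K has 7 vertices, 18 edges, 12 triangles.
rank ∂_0 = 0, rank ∂_1 = 6 ⇒ b_0 = 7 − 0 − 6 = 1; all invariant factors of ∂_1 are 1 so no torsion. So H_0 = Z.
rank ∂_1 = 6, rank ∂_2 = 12 ⇒ b_1 = 18 − 6 − 12 = 0; ∂_2 has invariant factor(s) [2] giving torsion. So H_1 = Z/2.
rank ∂_2 = 12, rank ∂_3 = 0 ⇒ b_2 = 12 − 12 − 0 = 0. So H_2 = 0.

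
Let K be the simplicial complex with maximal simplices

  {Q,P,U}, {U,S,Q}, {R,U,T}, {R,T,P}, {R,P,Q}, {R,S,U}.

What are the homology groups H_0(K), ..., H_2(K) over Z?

H_0 ≅ Z,  H_1 ≅ Z,  H_2 = 0.

Fix the vertex order P < Q < R < S < T < U and write every simplex with vertices in increasing order. Then dim K = 2 and the simplices of K are:

  0-simplices (6): P, Q, R, S, T, U
  1-simplices (12): PQ, PR, PT, PU, QR, QS, QU, RS, RT, RU, SU, TU
  2-simplices (6): PQR, PQU, PRT, QSU, RSU, RTU

giving chain groups C_0 ≅ Z^6, C_1 ≅ Z^12, C_2 ≅ Z^6.

Boundary ∂_1: C_1 → C_0 sends each edge [p,q] (with p < q) to q − p. For instance
  ∂QU = U − Q.
As a 6×12 matrix over Z this has rank 5, with invariant factors (1,1,1,1,1).

The boundary map ∂_2: C_2 → C_1 sends each 2-simplex [p,q,r] to [q,r] − [p,r] + [p,q]. For instance
  ∂PQR = QR − PR + PQ,
  ∂PRT = RT − PT + PR.
This gives a 12×6 integer matrix of rank 6; reducing to Smith normal form yields diagonal entries (1,1,1,1,1,1).

Reading off H_k = ker ∂_k / im ∂_{k+1}:

  H_0: rank C_0 − rank ∂_1 = 6 − 5 = 1, and the invariant factors of ∂_1 are all 1, so H_0 ≅ Z.
  H_1: rank ker ∂_1 − rank ∂_2 = (12 − 5) − 6 = 1, and the invariant factors of ∂_2 are all 1, so H_1 ≅ Z.
  H_2: rank ker ∂_2 − rank ∂_3 = (6 − 6) − 0 = 0, and there is no ∂_3, so H_2 ≅ 0.

As a check, the Euler characteristic is 6 − 12 + 6 = 0, which agrees with 1 − 1 + 0 = 0.
(K is a triangulation of the cylinder S^1 x I.)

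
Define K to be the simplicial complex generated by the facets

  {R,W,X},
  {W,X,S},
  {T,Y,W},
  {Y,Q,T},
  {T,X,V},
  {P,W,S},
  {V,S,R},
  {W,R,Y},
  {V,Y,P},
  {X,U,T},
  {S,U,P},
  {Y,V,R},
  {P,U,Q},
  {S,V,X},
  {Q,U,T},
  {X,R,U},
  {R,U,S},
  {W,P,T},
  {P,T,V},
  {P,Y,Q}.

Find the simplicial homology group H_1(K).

Fix the vertex order P < Q < R < S < T < U < V < W < X < Y and write every simplex with vertices in increasing order. Then dim K = 2 and the simplices of K are:

  0-simplices (10): P, Q, R, S, T, U, V, W, X, Y
  1-simplices (30): PQ, PS, PT, PU, PV, PW, PY, QT, QU, QY, RS, RU, RV, RW, RX, RY, SU, SV, SW, SX, TU, TV, TW, TX, TY, UX, VX, VY, WX, WY
  2-simplices (20): PQU, PQY, PSU, PSW, PTV, PTW, PVY, QTU, QTY, RSU, RSV, RUX, RVY, RWX, RWY, SVX, SWX, TUX, TVX, TWY

Hence C_0 ≅ Z^10, C_1 ≅ Z^30, C_2 ≅ Z^20.

The boundary map ∂_1: C_1 → C_0 maps an edge to its endpoints' difference, ∂[p,q] = q − p.
The resulting 10×30 matrix has rank 9, and its Smith normal form has invariant factors (1,1,1,1,1,1,1,1,1).

Boundary ∂_2: C_2 → C_1 sends each 2-simplex [p,q,r] to [q,r] − [p,r] + [p,q]. For instance
  ∂RSV = SV − RV + RS,
  ∂TVX = VX − TX + TV.
The resulting 30×20 matrix has rank 20, and its Smith normal form has invariant factors (1,1,1,1,1,1,1,1,1,1,1,1,1,1,1,1,1,1,1,2).

Computing H_k = (kernel of ∂_k) / (image of ∂_{k+1}):

  H_1: rank ker ∂_1 − rank ∂_2 = (30 − 9) − 20 = 1, and ∂_2 has invariant factor 2 > 1, so H_1 = Z × Z/2.

H_1 ≅ Z × Z/2.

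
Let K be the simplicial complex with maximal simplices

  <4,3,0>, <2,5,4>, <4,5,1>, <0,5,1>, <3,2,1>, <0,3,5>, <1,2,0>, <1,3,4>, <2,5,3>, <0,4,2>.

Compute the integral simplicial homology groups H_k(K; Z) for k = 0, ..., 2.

Take the total order 0 < 1 < 2 < 3 < 4 < 5 on the vertex set. Then K (dimension 2) consists of the simplices:

  0-simplices (6): [0], [1], [2], [3], [4], [5]
  1-simplices (15): [0,1], [0,2], [0,3], [0,4], [0,5], [1,2], [1,3], [1,4], [1,5], [2,3], [2,4], [2,5], [3,4], [3,5], [4,5]
  2-simplices (10): [0,1,2], [0,1,5], [0,2,4], [0,3,4], [0,3,5], [1,2,3], [1,3,4], [1,4,5], [2,3,5], [2,4,5]

so the chain groups are C_0 ≅ Z^6, C_1 ≅ Z^15, C_2 ≅ Z^10.

The boundary map ∂_1: C_1 → C_0 is given by ∂[p,q] = [q] − [p]. For instance
  ∂[4,5] = [5] − [4].
This gives a 6×15 integer matrix of rank 5; reducing to Smith normal form yields diagonal entries (1,1,1,1,1).

∂_2: C_2 → C_1 acts by ∂[p,q,r] = [q,r] − [p,r] + [p,q]. For instance
  ∂[0,3,5] = [3,5] − [0,5] + [0,3],
  ∂[2,3,5] = [3,5] − [2,5] + [2,3].
As a 15×10 matrix over Z this has rank 10, with invariant factors (1,1,1,1,1,1,1,1,1,2).

Computing H_k = (kernel of ∂_k) / (image of ∂_{k+1}):

  H_0: rank C_0 − rank ∂_1 = 6 − 5 = 1, and the invariant factors of ∂_1 are all 1, so H_0 ≅ Z.
  H_1: rank ker ∂_1 − rank ∂_2 = (15 − 5) − 10 = 0, and ∂_2 has invariant factor 2 > 1, so H_1 ≅ Z/2.
  H_2: rank ker ∂_2 − rank ∂_3 = (10 − 10) − 0 = 0, and there is no ∂_3, so H_2 ≅ 0.

H_0 ≅ Z,  H_1 ≅ Z/2,  H_2 = 0.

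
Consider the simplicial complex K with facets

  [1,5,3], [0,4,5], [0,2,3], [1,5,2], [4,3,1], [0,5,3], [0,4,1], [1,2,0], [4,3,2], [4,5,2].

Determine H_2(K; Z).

H_2 ≅ 0.

Order the vertices as 0 < 1 < 2 < 3 < 4 < 5. Listing each simplex with vertices in this order, K has dimension 2 with simplices:

  0-simplices (6): [0], [1], [2], [3], [4], [5]
  1-simplices (15): [0,1], [0,2], [0,3], [0,4], [0,5], [1,2], [1,3], [1,4], [1,5], [2,3], [2,4], [2,5], [3,4], [3,5], [4,5]
  2-simplices (10): [0,1,2], [0,1,4], [0,2,3], [0,3,5], [0,4,5], [1,2,5], [1,3,4], [1,3,5], [2,3,4], [2,4,5]

giving chain groups C_0 ≅ Z^6, C_1 ≅ Z^15, C_2 ≅ Z^10.

Boundary ∂_1: C_1 → C_0 sends each edge [p,q] (with p < q) to q − p.
This gives a 6×15 integer matrix of rank 5; reducing to Smith normal form yields diagonal entries (1,1,1,1,1).

The boundary map ∂_2: C_2 → C_1 sends each 2-simplex [p,q,r] to [q,r] − [p,r] + [p,q]. For instance
  ∂[0,2,3] = [2,3] − [0,3] + [0,2],
  ∂[0,4,5] = [4,5] − [0,5] + [0,4].
The resulting 15×10 matrix has rank 10, and its Smith normal form has invariant factors (1,1,1,1,1,1,1,1,1,2).

Now H_k = ker ∂_k / im ∂_{k+1}, so:

  H_2: rank ker ∂_2 − rank ∂_3 = (10 − 10) − 0 = 0, and there is no ∂_3, so H_2 = 0.

(K is a triangulation of the real projective plane RP^2.)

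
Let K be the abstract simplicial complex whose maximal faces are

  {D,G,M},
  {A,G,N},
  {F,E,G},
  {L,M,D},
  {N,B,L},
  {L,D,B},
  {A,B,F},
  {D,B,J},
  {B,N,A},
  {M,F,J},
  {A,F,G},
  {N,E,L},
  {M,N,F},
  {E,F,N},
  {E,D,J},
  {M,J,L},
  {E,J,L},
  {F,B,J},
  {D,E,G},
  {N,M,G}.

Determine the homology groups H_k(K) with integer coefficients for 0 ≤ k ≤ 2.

Order the vertices as A < B < D < E < F < G < J < L < M < N. Listing each simplex with vertices in this order, K has dimension 2 with simplices:

  0-simplices (10): A, B, D, E, F, G, J, L, M, N
  1-simplices (30): AB, AF, AG, AN, BD, BF, BJ, BL, BN, DE, DG, DJ, DL, DM, EF, EG, EJ, EL, EN, FG, FJ, FM, FN, GM, GN, JL, JM, LM, LN, MN
  2-simplices (20): ABF, ABN, AFG, AGN, BDJ, BDL, BFJ, BLN, DEG, DEJ, DGM, DLM, EFG, EFN, EJL, ELN, FJM, FMN, GMN, JLM

so the chain groups are C_0 ≅ Z^10, C_1 ≅ Z^30, C_2 ≅ Z^20.

The boundary map ∂_1: C_1 → C_0 is given by ∂[p,q] = [q] − [p].
The 10×30 boundary matrix has rank 9 and Smith normal form diag(1,1,1,1,1,1,1,1,1).

∂_2: C_2 → C_1 acts by ∂[p,q,r] = [q,r] − [p,r] + [p,q]. For instance
  ∂FJM = JM − FM + FJ,
  ∂AGN = GN − AN + AG.
The resulting 30×20 matrix has rank 20, and its Smith normal form has invariant factors (1,1,1,1,1,1,1,1,1,1,1,1,1,1,1,1,1,1,1,2).

From H_k ≅ ker(∂_k) / im(∂_{k+1}) we obtain:

  H_0: rank C_0 − rank ∂_1 = 10 − 9 = 1, and the invariant factors of ∂_1 are all 1, so H_0 ≅ Z.
  H_1: rank ker ∂_1 − rank ∂_2 = (30 − 9) − 20 = 1, and ∂_2 has invariant factor 2 > 1, so H_1 ≅ Z ⊕ Z/2Z.
  H_2: rank ker ∂_2 − rank ∂_3 = (20 − 20) − 0 = 0, and there is no ∂_3, so H_2 ≅ 0.

As a check, the Euler characteristic is 10 − 30 + 20 = 0, which agrees with 1 − 1 + 0 = 0.

H_0 ≅ Z,  H_1 ≅ Z ⊕ Z/2Z,  H_2 = 0.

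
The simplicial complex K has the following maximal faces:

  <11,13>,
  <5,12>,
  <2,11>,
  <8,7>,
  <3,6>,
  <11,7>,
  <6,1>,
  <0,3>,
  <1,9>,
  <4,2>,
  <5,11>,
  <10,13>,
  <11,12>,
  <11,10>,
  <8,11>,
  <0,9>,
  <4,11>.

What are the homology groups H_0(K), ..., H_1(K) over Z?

Take the total order 0 < 1 < 2 < 3 < 4 < 5 < 6 < 7 < 8 < 9 < 10 < 11 < 12 < 13 on the vertex set. Then K (dimension 1) consists of the simplices:

  0-simplices (14): [0], [1], [2], [3], [4], [5], [6], [7], [8], [9], [10], [11], [12], [13]
  1-simplices (17): [0,3], [0,9], [1,6], [1,9], [2,4], [2,11], [3,6], [4,11], [5,11], [5,12], [7,8], [7,11], [8,11], [10,11], [10,13], [11,12], [11,13]

Hence C_0 ≅ Z^14, C_1 ≅ Z^17.

∂_1: C_1 → C_0 is given by ∂[p,q] = [q] − [p]. For instance
  ∂[4,11] = [11] − [4].
The resulting 14×17 matrix has rank 12, and its Smith normal form has invariant factors (1,1,1,1,1,1,1,1,1,1,1,1).

From H_k ≅ ker(∂_k) / im(∂_{k+1}) we obtain:

  H_0: rank C_0 − rank ∂_1 = 14 − 12 = 2, and the invariant factors of ∂_1 are all 1, so H_0 ≅ Z^2.
  H_1: rank ker ∂_1 − rank ∂_2 = (17 − 12) − 0 = 5, and there is no ∂_2, so H_1 ≅ Z^5.

H_0 = Z^2,  H_1 = Z^5.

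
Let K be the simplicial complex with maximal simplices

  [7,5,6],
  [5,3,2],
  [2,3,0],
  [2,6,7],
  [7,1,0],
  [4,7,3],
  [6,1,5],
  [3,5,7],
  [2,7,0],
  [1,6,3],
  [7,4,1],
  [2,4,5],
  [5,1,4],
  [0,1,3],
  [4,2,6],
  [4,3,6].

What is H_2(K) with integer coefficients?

H_2 ≅ Z.

Order the vertices as 0 < 1 < 2 < 3 < 4 < 5 < 6 < 7. Listing each simplex with vertices in this order, K has dimension 2 with simplices:

  0-simplices (8): [0], [1], [2], [3], [4], [5], [6], [7]
  1-simplices (24): (24 of them)
  2-simplices (16): [0,1,3], [0,1,7], [0,2,3], [0,2,7], [1,3,6], [1,4,5], [1,4,7], [1,5,6], [2,3,5], [2,4,5], [2,4,6], [2,6,7], [3,4,6], [3,4,7], [3,5,7], [5,6,7]

Hence C_0 ≅ Z^8, C_1 ≅ Z^24, C_2 ≅ Z^16.

The boundary map ∂_1: C_1 → C_0 maps an edge to its endpoints' difference, ∂[p,q] = q − p. For instance
  ∂[1,4] = [4] − [1].
The resulting 8×24 matrix has rank 7, and its Smith normal form has invariant factors (1,1,1,1,1,1,1).

The boundary map ∂_2: C_2 → C_1 maps a triangle to the signed sum of its edges. For instance
  ∂[3,4,7] = [4,7] − [3,7] + [3,4],
  ∂[0,1,7] = [1,7] − [0,7] + [0,1].
The 24×16 boundary matrix has rank 15 and Smith normal form diag(1,1,1,1,1,1,1,1,1,1,1,1,1,1,1).

Computing H_k = (kernel of ∂_k) / (image of ∂_{k+1}):

  H_2: rank ker ∂_2 − rank ∂_3 = (16 − 15) − 0 = 1, and there is no ∂_3, so H_2 ≅ Z.

(K is a triangulation of the torus T^2.)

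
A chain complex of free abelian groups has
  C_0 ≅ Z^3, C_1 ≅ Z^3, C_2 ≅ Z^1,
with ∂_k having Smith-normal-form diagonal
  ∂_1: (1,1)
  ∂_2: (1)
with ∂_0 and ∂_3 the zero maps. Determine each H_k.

H_0 = Z,  H_1 = 0,  H_2 = 0.

H_0: b_0 = 3 − 0 − 2 = 1; torsion from ∂_1 factors > 1: none. So H_0 = Z.
H_1: b_1 = 3 − 2 − 1 = 0; torsion from ∂_2 factors > 1: none. So H_1 = 0.
H_2: b_2 = 1 − 1 − 0 = 0; torsion from ∂_3 factors > 1: none. So H_2 = 0.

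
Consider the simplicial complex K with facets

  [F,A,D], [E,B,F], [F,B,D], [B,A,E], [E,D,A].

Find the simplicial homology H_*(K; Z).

H_0 = Z,  H_1 = Z,  H_2 = 0.

We work with the vertex ordering A < B < D < E < F. The simplices of K, each written with vertices in increasing order, are:

  0-simplices (5): A, B, D, E, F
  1-simplices (10): AB, AD, AE, AF, BD, BE, BF, DE, DF, EF
  2-simplices (5): ABE, ADE, ADF, BDF, BEF

so the chain groups are C_0 ≅ Z^5, C_1 ≅ Z^10, C_2 ≅ Z^5.

The boundary map ∂_1: C_1 → C_0 is given by ∂[p,q] = [q] − [p].
This gives a 5×10 integer matrix of rank 4; reducing to Smith normal form yields diagonal entries (1,1,1,1).

Boundary ∂_2: C_2 → C_1 sends each 2-simplex [p,q,r] to [q,r] − [p,r] + [p,q]. For instance
  ∂BDF = DF − BF + BD,
  ∂ADF = DF − AF + AD.
This gives a 10×5 integer matrix of rank 5; reducing to Smith normal form yields diagonal entries (1,1,1,1,1).

From H_k ≅ ker(∂_k) / im(∂_{k+1}) we obtain:

  H_0: rank C_0 − rank ∂_1 = 5 − 4 = 1, and the invariant factors of ∂_1 are all 1, so H_0 ≅ Z.
  H_1: rank ker ∂_1 − rank ∂_2 = (10 − 4) − 5 = 1, and the invariant factors of ∂_2 are all 1, so H_1 ≅ Z.
  H_2: rank ker ∂_2 − rank ∂_3 = (5 − 5) − 0 = 0, and there is no ∂_3, so H_2 ≅ 0.

(K is a triangulation of the Möbius band.)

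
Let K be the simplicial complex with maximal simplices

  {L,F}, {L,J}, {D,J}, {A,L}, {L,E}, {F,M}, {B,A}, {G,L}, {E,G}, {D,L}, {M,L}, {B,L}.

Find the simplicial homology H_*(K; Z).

H_0 ≅ Z,  H_1 ≅ Z^4.

Take the total order A < B < D < E < F < G < J < L < M on the vertex set. Then K (dimension 1) consists of the simplices:

  0-simplices (9): A, B, D, E, F, G, J, L, M
  1-simplices (12): AB, AL, BL, DJ, DL, EG, EL, FL, FM, GL, JL, LM

so the chain groups are C_0 ≅ Z^9, C_1 ≅ Z^12.

Boundary ∂_1: C_1 → C_0 maps an edge to its endpoints' difference, ∂[p,q] = q − p.
This gives a 9×12 integer matrix of rank 8; reducing to Smith normal form yields diagonal entries (1,1,1,1,1,1,1,1).

From H_k ≅ ker(∂_k) / im(∂_{k+1}) we obtain:

  H_0: rank C_0 − rank ∂_1 = 9 − 8 = 1, and the invariant factors of ∂_1 are all 1, so H_0 ≅ Z.
  H_1: rank ker ∂_1 − rank ∂_2 = (12 − 8) − 0 = 4, and there is no ∂_2, so H_1 ≅ Z^4.

(K is a triangulation of a wedge of 4 circles.)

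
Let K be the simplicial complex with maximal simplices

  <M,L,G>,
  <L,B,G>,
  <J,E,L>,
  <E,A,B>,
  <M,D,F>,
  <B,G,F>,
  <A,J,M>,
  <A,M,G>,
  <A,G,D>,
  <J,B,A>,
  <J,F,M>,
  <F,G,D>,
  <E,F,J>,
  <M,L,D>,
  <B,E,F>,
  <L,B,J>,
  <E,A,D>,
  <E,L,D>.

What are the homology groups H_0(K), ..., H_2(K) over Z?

K has 9 vertices, 27 edges, 18 triangles.
rank ∂_0 = 0, rank ∂_1 = 8 ⇒ b_0 = 9 − 0 − 8 = 1; all invariant factors of ∂_1 are 1 so no torsion. So H_0 ≅ Z.
rank ∂_1 = 8, rank ∂_2 = 18 ⇒ b_1 = 27 − 8 − 18 = 1; ∂_2 has invariant factor(s) [2] giving torsion. So H_1 ≅ Z ⊕ Z/2.
rank ∂_2 = 18, rank ∂_3 = 0 ⇒ b_2 = 18 − 18 − 0 = 0. So H_2 ≅ 0.

H_0 = Z,  H_1 = Z ⊕ Z/2,  H_2 = 0.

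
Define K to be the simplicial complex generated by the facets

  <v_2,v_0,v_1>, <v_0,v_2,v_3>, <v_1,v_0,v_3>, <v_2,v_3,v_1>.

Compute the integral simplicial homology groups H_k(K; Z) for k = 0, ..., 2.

H_0 ≅ Z,  H_1 = 0,  H_2 ≅ Z.

Order the vertices as v_0 < v_1 < v_2 < v_3. Listing each simplex with vertices in this order, K has dimension 2 with simplices:

  0-simplices (4): [v_0], [v_1], [v_2], [v_3]
  1-simplices (6): [v_0,v_1], [v_0,v_2], [v_0,v_3], [v_1,v_2], [v_1,v_3], [v_2,v_3]
  2-simplices (4): [v_0,v_1,v_2], [v_0,v_1,v_3], [v_0,v_2,v_3], [v_1,v_2,v_3]

giving chain groups C_0 ≅ Z^4, C_1 ≅ Z^6, C_2 ≅ Z^4.

The boundary map ∂_1: C_1 → C_0 sends each edge [p,q] (with p < q) to q − p. For instance
  ∂[v_2,v_3] = [v_3] − [v_2].
The resulting 4×6 matrix has rank 3, and its Smith normal form has invariant factors (1,1,1).

Boundary ∂_2: C_2 → C_1 maps a triangle to the signed sum of its edges. For instance
  ∂[v_1,v_2,v_3] = [v_2,v_3] − [v_1,v_3] + [v_1,v_2],
  ∂[v_0,v_1,v_2] = [v_1,v_2] − [v_0,v_2] + [v_0,v_1].
As a 6×4 matrix over Z this has rank 3, with invariant factors (1,1,1).

Reading off H_k = ker ∂_k / im ∂_{k+1}:

  H_0: rank C_0 − rank ∂_1 = 4 − 3 = 1, and the invariant factors of ∂_1 are all 1, so H_0 = Z.
  H_1: rank ker ∂_1 − rank ∂_2 = (6 − 3) − 3 = 0, and the invariant factors of ∂_2 are all 1, so H_1 = 0.
  H_2: rank ker ∂_2 − rank ∂_3 = (4 − 3) − 0 = 1, and there is no ∂_3, so H_2 = Z.

As a check, the Euler characteristic is 4 − 6 + 4 = 2, which agrees with 1 − 0 + 1 = 2.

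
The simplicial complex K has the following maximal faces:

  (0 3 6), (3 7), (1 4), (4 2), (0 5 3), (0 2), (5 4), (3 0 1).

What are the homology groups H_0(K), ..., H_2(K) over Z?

We work with the vertex ordering 0 < 1 < 2 < 3 < 4 < 5 < 6 < 7. The simplices of K, each written with vertices in increasing order, are:

  0-simplices (8): [0], [1], [2], [3], [4], [5], [6], [7]
  1-simplices (12): [0,1], [0,2], [0,3], [0,5], [0,6], [1,3], [1,4], [2,4], [3,5], [3,6], [3,7], [4,5]
  2-simplices (3): [0,1,3], [0,3,5], [0,3,6]

giving chain groups C_0 ≅ Z^8, C_1 ≅ Z^12, C_2 ≅ Z^3.

Boundary ∂_1: C_1 → C_0 maps an edge to its endpoints' difference, ∂[p,q] = q − p.
The 8×12 boundary matrix has rank 7 and Smith normal form diag(1,1,1,1,1,1,1).

Boundary ∂_2: C_2 → C_1 acts by ∂[p,q,r] = [q,r] − [p,r] + [p,q]. For instance
  ∂[0,1,3] = [1,3] − [0,3] + [0,1],
  ∂[0,3,5] = [3,5] − [0,5] + [0,3].
The resulting 12×3 matrix has rank 3, and its Smith normal form has invariant factors (1,1,1).

Reading off H_k = ker ∂_k / im ∂_{k+1}:

  H_0: rank C_0 − rank ∂_1 = 8 − 7 = 1, and the invariant factors of ∂_1 are all 1, so H_0 ≅ Z.
  H_1: rank ker ∂_1 − rank ∂_2 = (12 − 7) − 3 = 2, and the invariant factors of ∂_2 are all 1, so H_1 ≅ Z^2.
  H_2: rank ker ∂_2 − rank ∂_3 = (3 − 3) − 0 = 0, and there is no ∂_3, so H_2 ≅ 0.

As a check, the Euler characteristic is 8 − 12 + 3 = -1, which agrees with 1 − 2 + 0 = -1.

H_0 = Z,  H_1 = Z^2,  H_2 = 0.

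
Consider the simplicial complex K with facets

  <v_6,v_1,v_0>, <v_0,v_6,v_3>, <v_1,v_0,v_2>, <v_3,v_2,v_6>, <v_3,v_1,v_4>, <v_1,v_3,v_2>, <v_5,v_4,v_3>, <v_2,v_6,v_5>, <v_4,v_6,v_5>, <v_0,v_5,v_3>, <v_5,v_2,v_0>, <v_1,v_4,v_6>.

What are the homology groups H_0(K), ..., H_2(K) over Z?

Fix the vertex order v_0 < v_1 < v_2 < v_3 < v_4 < v_5 < v_6 and write every simplex with vertices in increasing order. Then dim K = 2 and the simplices of K are:

  0-simplices (7): [v_0], [v_1], [v_2], [v_3], [v_4], [v_5], [v_6]
  1-simplices (18): (18 of them)
  2-simplices (12): (12 of them)

so the chain groups are C_0 ≅ Z^7, C_1 ≅ Z^18, C_2 ≅ Z^12.

The boundary map ∂_1: C_1 → C_0 is given by ∂[p,q] = [q] − [p]. For instance
  ∂[v_2,v_6] = [v_6] − [v_2].
As a 7×18 matrix over Z this has rank 6, with invariant factors (1,1,1,1,1,1).

∂_2: C_2 → C_1 maps a triangle to the signed sum of its edges. For instance
  ∂[v_4,v_5,v_6] = [v_5,v_6] − [v_4,v_6] + [v_4,v_5],
  ∂[v_0,v_2,v_5] = [v_2,v_5] − [v_0,v_5] + [v_0,v_2].
The 18×12 boundary matrix has rank 12 and Smith normal form diag(1,1,1,1,1,1,1,1,1,1,1,2).

Reading off H_k = ker ∂_k / im ∂_{k+1}:

  H_0: rank C_0 − rank ∂_1 = 7 − 6 = 1, and the invariant factors of ∂_1 are all 1, so H_0 = Z.
  H_1: rank ker ∂_1 − rank ∂_2 = (18 − 6) − 12 = 0, and ∂_2 has invariant factor 2 > 1, so H_1 = Z/2Z.
  H_2: rank ker ∂_2 − rank ∂_3 = (12 − 12) − 0 = 0, and there is no ∂_3, so H_2 = 0.

As a check, the Euler characteristic is 7 − 18 + 12 = 1, which agrees with 1 − 0 + 0 = 1.
(K is a triangulation of the real projective plane RP^2.)

H_0 = Z,  H_1 = Z/2Z,  H_2 = 0.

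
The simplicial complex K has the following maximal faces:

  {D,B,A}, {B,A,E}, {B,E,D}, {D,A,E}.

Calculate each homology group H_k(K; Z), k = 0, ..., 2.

Fix the vertex order A < B < D < E and write every simplex with vertices in increasing order. Then dim K = 2 and the simplices of K are:

  0-simplices (4): A, B, D, E
  1-simplices (6): AB, AD, AE, BD, BE, DE
  2-simplices (4): ABD, ABE, ADE, BDE

Hence C_0 ≅ Z^4, C_1 ≅ Z^6, C_2 ≅ Z^4.

∂_1: C_1 → C_0 maps an edge to its endpoints' difference, ∂[p,q] = q − p.
As a 4×6 matrix over Z this has rank 3, with invariant factors (1,1,1).

Boundary ∂_2: C_2 → C_1 acts by ∂[p,q,r] = [q,r] − [p,r] + [p,q]. For instance
  ∂ADE = DE − AE + AD,
  ∂BDE = DE − BE + BD.
This gives a 6×4 integer matrix of rank 3; reducing to Smith normal form yields diagonal entries (1,1,1).

From H_k ≅ ker(∂_k) / im(∂_{k+1}) we obtain:

  H_0: rank C_0 − rank ∂_1 = 4 − 3 = 1, and the invariant factors of ∂_1 are all 1, so H_0 ≅ Z.
  H_1: rank ker ∂_1 − rank ∂_2 = (6 − 3) − 3 = 0, and the invariant factors of ∂_2 are all 1, so H_1 ≅ 0.
  H_2: rank ker ∂_2 − rank ∂_3 = (4 − 3) − 0 = 1, and there is no ∂_3, so H_2 ≅ Z.

H_0 = Z,  H_1 = 0,  H_2 = Z.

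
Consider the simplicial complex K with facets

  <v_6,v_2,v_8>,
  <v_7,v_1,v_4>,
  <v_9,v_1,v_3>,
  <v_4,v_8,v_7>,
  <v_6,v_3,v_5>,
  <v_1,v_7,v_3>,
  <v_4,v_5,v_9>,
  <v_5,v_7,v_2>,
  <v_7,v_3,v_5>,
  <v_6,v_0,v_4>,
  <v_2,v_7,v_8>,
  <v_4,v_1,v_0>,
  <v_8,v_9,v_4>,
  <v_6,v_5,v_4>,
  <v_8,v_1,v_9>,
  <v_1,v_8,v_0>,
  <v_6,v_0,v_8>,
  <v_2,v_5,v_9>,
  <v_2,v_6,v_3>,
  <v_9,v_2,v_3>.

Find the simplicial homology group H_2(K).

H_2 = 0.

We work with the vertex ordering v_0 < v_1 < v_2 < v_3 < v_4 < v_5 < v_6 < v_7 < v_8 < v_9. The simplices of K, each written with vertices in increasing order, are:

  0-simplices (10): [v_0], [v_1], [v_2], [v_3], [v_4], [v_5], [v_6], [v_7], [v_8], [v_9]
  1-simplices (30): (30 of them)
  2-simplices (20): (20 of them)

Hence C_0 ≅ Z^10, C_1 ≅ Z^30, C_2 ≅ Z^20.

The boundary map ∂_1: C_1 → C_0 is given by ∂[p,q] = [q] − [p]. For instance
  ∂[v_5,v_6] = [v_6] − [v_5].
This gives a 10×30 integer matrix of rank 9; reducing to Smith normal form yields diagonal entries (1,1,1,1,1,1,1,1,1).

∂_2: C_2 → C_1 maps a triangle to the signed sum of its edges. For instance
  ∂[v_1,v_8,v_9] = [v_8,v_9] − [v_1,v_9] + [v_1,v_8],
  ∂[v_0,v_1,v_4] = [v_1,v_4] − [v_0,v_4] + [v_0,v_1].
The 30×20 boundary matrix has rank 20 and Smith normal form diag(1,1,1,1,1,1,1,1,1,1,1,1,1,1,1,1,1,1,1,2).

Now H_k = ker ∂_k / im ∂_{k+1}, so:

  H_2: rank ker ∂_2 − rank ∂_3 = (20 − 20) − 0 = 0, and there is no ∂_3, so H_2 ≅ 0.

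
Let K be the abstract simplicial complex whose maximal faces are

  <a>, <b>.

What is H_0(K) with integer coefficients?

H_0 ≅ Z^2.

Order the vertices as a < b. Listing each simplex with vertices in this order, K has dimension 0 with simplices:

  0-simplices (2): a, b

so the chain groups are C_0 ≅ Z^2.

Reading off H_k = ker ∂_k / im ∂_{k+1}:

  H_0: rank C_0 − rank ∂_1 = 2 − 0 = 2, and there is no ∂_1, so H_0 = Z^2.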